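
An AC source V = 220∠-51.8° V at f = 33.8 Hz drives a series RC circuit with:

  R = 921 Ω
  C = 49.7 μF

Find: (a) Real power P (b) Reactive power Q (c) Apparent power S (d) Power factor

Step 1 — Angular frequency: ω = 2π·f = 2π·33.8 = 212.4 rad/s.
Step 2 — Component impedances:
  R: Z = R = 921 Ω
  C: Z = 1/(jωC) = -j/(ω·C) = 0 - j94.74 Ω
Step 3 — Series combination: Z_total = R + C = 921 - j94.74 Ω = 925.9∠-5.9° Ω.
Step 4 — Source phasor: V = 220∠-51.8° V = 136 - j172.9 V.
Step 5 — Current: I = V / Z = 0.1653 - j0.1707 A = 0.2376∠-45.9° A.
Step 6 — Complex power: S = V·I* = 52 - j5.349 VA.
Step 7 — Real power: P = Re(S) = 52 W.
Step 8 — Reactive power: Q = Im(S) = -5.349 VAR.
Step 9 — Apparent power: |S| = 52.28 VA.
Step 10 — Power factor: PF = P/|S| = 0.9948 (leading).

(a) P = 52 W  (b) Q = -5.349 VAR  (c) S = 52.28 VA  (d) PF = 0.9948 (leading)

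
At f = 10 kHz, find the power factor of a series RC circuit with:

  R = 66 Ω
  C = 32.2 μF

Step 1 — Angular frequency: ω = 2π·f = 2π·1e+04 = 6.283e+04 rad/s.
Step 2 — Component impedances:
  R: Z = R = 66 Ω
  C: Z = 1/(jωC) = -j/(ω·C) = 0 - j0.4943 Ω
Step 3 — Series combination: Z_total = R + C = 66 - j0.4943 Ω = 66∠-0.4° Ω.
Step 4 — Power factor: PF = cos(φ) = Re(Z)/|Z| = 66/66 = 1.
Step 5 — Type: Im(Z) = -0.4943 ⇒ leading (phase φ = -0.4°).

PF = 1 (leading, φ = -0.4°)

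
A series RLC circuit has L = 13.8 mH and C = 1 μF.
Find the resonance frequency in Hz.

Step 1 — Resonance condition Im(Z)=0 gives ω₀ = 1/√(LC).
Step 2 — ω₀ = 1/√(0.0138·1e-06) = 8513 rad/s.
Step 3 — f₀ = ω₀/(2π) = 1355 Hz.

f₀ = 1355 Hz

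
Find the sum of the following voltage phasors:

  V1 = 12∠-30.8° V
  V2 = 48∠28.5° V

Step 1 — Convert each phasor to rectangular form:
  V1 = 12·(cos(-30.8°) + j·sin(-30.8°)) = 10.31 - j6.145 V
  V2 = 48·(cos(28.5°) + j·sin(28.5°)) = 42.18 + j22.9 V
Step 2 — Sum components: V_total = 52.49 + j16.76 V.
Step 3 — Convert to polar: |V_total| = 55.1 V, ∠V_total = 17.7°.

V_total = 55.1∠17.7° V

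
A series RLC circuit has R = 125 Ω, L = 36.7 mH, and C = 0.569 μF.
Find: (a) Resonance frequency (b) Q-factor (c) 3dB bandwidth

Step 1 — Resonance: ω₀ = 1/√(LC) = 1/√(0.0367·5.69e-07) = 6920 rad/s.
Step 2 — f₀ = ω₀/(2π) = 1101 Hz.
Step 3 — Series Q: Q = ω₀L/R = 6920·0.0367/125 = 2.032.
Step 4 — Bandwidth: Δω = ω₀/Q = 3406 rad/s; BW = Δω/(2π) = 542.1 Hz.

(a) f₀ = 1101 Hz  (b) Q = 2.032  (c) BW = 542.1 Hz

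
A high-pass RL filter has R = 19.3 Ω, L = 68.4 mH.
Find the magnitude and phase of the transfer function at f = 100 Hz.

Step 1 — Angular frequency: ω = 2π·100 = 628.3 rad/s.
Step 2 — Transfer function: H(jω) = jωL/(R + jωL).
Step 3 — Numerator jωL = j·42.98; denominator R + jωL = 19.3 + j42.98.
Step 4 — H = 0.8322 + j0.3737.
Step 5 — Magnitude: |H| = 0.9122 (-0.8 dB); phase: φ = 24.2°.

|H| = 0.9122 (-0.8 dB), φ = 24.2°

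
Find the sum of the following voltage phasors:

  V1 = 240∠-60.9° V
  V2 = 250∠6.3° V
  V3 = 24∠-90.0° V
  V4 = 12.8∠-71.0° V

Step 1 — Convert each phasor to rectangular form:
  V1 = 240·(cos(-60.9°) + j·sin(-60.9°)) = 116.7 - j209.7 V
  V2 = 250·(cos(6.3°) + j·sin(6.3°)) = 248.5 + j27.43 V
  V3 = 24·(cos(-90.0°) + j·sin(-90.0°)) = 0 - j24 V
  V4 = 12.8·(cos(-71.0°) + j·sin(-71.0°)) = 4.167 - j12.1 V
Step 2 — Sum components: V_total = 369.4 - j218.4 V.
Step 3 — Convert to polar: |V_total| = 429.1 V, ∠V_total = -30.6°.

V_total = 429.1∠-30.6° V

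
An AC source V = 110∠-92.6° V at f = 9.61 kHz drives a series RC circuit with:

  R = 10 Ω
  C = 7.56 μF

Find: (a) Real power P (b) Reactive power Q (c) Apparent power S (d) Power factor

Step 1 — Angular frequency: ω = 2π·f = 2π·9610 = 6.038e+04 rad/s.
Step 2 — Component impedances:
  R: Z = R = 10 Ω
  C: Z = 1/(jωC) = -j/(ω·C) = 0 - j2.191 Ω
Step 3 — Series combination: Z_total = R + C = 10 - j2.191 Ω = 10.24∠-12.4° Ω.
Step 4 — Source phasor: V = 110∠-92.6° V = -4.99 - j109.9 V.
Step 5 — Current: I = V / Z = 1.821 - j10.59 A = 10.75∠-80.2° A.
Step 6 — Complex power: S = V·I* = 1155 - j252.9 VA.
Step 7 — Real power: P = Re(S) = 1155 W.
Step 8 — Reactive power: Q = Im(S) = -252.9 VAR.
Step 9 — Apparent power: |S| = 1182 VA.
Step 10 — Power factor: PF = P/|S| = 0.9768 (leading).

(a) P = 1155 W  (b) Q = -252.9 VAR  (c) S = 1182 VA  (d) PF = 0.9768 (leading)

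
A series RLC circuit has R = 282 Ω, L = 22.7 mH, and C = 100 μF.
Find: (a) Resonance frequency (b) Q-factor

Step 1 — Resonance condition Im(Z)=0 gives ω₀ = 1/√(LC).
Step 2 — ω₀ = 1/√(0.0227·0.0001) = 663.7 rad/s.
Step 3 — f₀ = ω₀/(2π) = 105.6 Hz.
Step 4 — Series Q: Q = ω₀L/R = 663.7·0.0227/282 = 0.05343.

(a) f₀ = 105.6 Hz  (b) Q = 0.05343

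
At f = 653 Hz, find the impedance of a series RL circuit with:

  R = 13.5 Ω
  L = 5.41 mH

Step 1 — Angular frequency: ω = 2π·f = 2π·653 = 4103 rad/s.
Step 2 — Component impedances:
  R: Z = R = 13.5 Ω
  L: Z = jωL = j·4103·0.00541 = 0 + j22.2 Ω
Step 3 — Series combination: Z_total = R + L = 13.5 + j22.2 Ω = 25.98∠58.7° Ω.

Z = 13.5 + j22.2 Ω = 25.98∠58.7° Ω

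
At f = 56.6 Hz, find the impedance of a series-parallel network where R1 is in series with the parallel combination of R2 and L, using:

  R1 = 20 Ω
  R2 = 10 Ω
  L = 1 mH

Step 1 — Angular frequency: ω = 2π·f = 2π·56.6 = 355.6 rad/s.
Step 2 — Component impedances:
  R1: Z = R = 20 Ω
  R2: Z = R = 10 Ω
  L: Z = jωL = j·355.6·0.001 = 0 + j0.3556 Ω
Step 3 — Parallel branch: R2 || L = 1/(1/R2 + 1/L) = 0.01263 + j0.3552 Ω.
Step 4 — Series with R1: Z_total = R1 + (R2 || L) = 20.01 + j0.3552 Ω = 20.02∠1.0° Ω.

Z = 20.01 + j0.3552 Ω = 20.02∠1.0° Ω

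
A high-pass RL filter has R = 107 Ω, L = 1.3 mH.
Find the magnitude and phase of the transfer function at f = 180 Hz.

Step 1 — Angular frequency: ω = 2π·180 = 1131 rad/s.
Step 2 — Transfer function: H(jω) = jωL/(R + jωL).
Step 3 — Numerator jωL = j·1.47; denominator R + jωL = 107 + j1.47.
Step 4 — H = 0.0001888 + j0.01374.
Step 5 — Magnitude: |H| = 0.01374 (-37.2 dB); phase: φ = 89.2°.

|H| = 0.01374 (-37.2 dB), φ = 89.2°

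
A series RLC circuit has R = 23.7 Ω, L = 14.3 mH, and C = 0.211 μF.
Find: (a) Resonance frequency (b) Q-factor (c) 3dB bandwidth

Step 1 — Resonance condition Im(Z)=0 gives ω₀ = 1/√(LC).
Step 2 — ω₀ = 1/√(0.0143·2.11e-07) = 1.821e+04 rad/s.
Step 3 — f₀ = ω₀/(2π) = 2897 Hz.
Step 4 — Series Q: Q = ω₀L/R = 1.821e+04·0.0143/23.7 = 10.98.
Step 5 — 3dB bandwidth: Δω = ω₀/Q = 1657 rad/s; BW = Δω/(2π) = 263.8 Hz.

(a) f₀ = 2897 Hz  (b) Q = 10.98  (c) BW = 263.8 Hz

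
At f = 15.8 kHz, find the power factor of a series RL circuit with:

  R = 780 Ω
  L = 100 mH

Step 1 — Angular frequency: ω = 2π·f = 2π·1.58e+04 = 9.927e+04 rad/s.
Step 2 — Component impedances:
  R: Z = R = 780 Ω
  L: Z = jωL = j·9.927e+04·0.1 = 0 + j9927 Ω
Step 3 — Series combination: Z_total = R + L = 780 + j9927 Ω = 9958∠85.5° Ω.
Step 4 — Power factor: PF = cos(φ) = Re(Z)/|Z| = 780/9958 = 0.07833.
Step 5 — Type: Im(Z) = 9927 ⇒ lagging (phase φ = 85.5°).

PF = 0.07833 (lagging, φ = 85.5°)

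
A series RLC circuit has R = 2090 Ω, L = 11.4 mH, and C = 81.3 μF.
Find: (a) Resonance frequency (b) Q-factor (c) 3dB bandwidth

Step 1 — Resonance: ω₀ = 1/√(LC) = 1/√(0.0114·8.13e-05) = 1039 rad/s.
Step 2 — f₀ = ω₀/(2π) = 165.3 Hz.
Step 3 — Series Q: Q = ω₀L/R = 1039·0.0114/2090 = 0.005666.
Step 4 — Bandwidth: Δω = ω₀/Q = 1.833e+05 rad/s; BW = Δω/(2π) = 2.918e+04 Hz.

(a) f₀ = 165.3 Hz  (b) Q = 0.005666  (c) BW = 2.918e+04 Hz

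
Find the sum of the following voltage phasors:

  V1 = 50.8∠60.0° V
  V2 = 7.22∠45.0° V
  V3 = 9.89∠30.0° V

Step 1 — Convert each phasor to rectangular form:
  V1 = 50.8·(cos(60.0°) + j·sin(60.0°)) = 25.4 + j43.99 V
  V2 = 7.22·(cos(45.0°) + j·sin(45.0°)) = 5.105 + j5.105 V
  V3 = 9.89·(cos(30.0°) + j·sin(30.0°)) = 8.565 + j4.945 V
Step 2 — Sum components: V_total = 39.07 + j54.04 V.
Step 3 — Convert to polar: |V_total| = 66.69 V, ∠V_total = 54.1°.

V_total = 66.69∠54.1° V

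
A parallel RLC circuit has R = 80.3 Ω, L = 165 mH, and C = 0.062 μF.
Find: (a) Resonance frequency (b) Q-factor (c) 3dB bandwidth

Step 1 — Resonance: ω₀ = 1/√(LC) = 1/√(0.165·6.2e-08) = 9887 rad/s.
Step 2 — f₀ = ω₀/(2π) = 1574 Hz.
Step 3 — Parallel Q: Q = R/(ω₀L) = 80.3/(9887·0.165) = 0.04922.
Step 4 — Bandwidth: Δω = ω₀/Q = 2.009e+05 rad/s; BW = Δω/(2π) = 3.197e+04 Hz.

(a) f₀ = 1574 Hz  (b) Q = 0.04922  (c) BW = 3.197e+04 Hz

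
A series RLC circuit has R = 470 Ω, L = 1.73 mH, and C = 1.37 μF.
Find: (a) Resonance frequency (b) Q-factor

Step 1 — Resonance condition Im(Z)=0 gives ω₀ = 1/√(LC).
Step 2 — ω₀ = 1/√(0.00173·1.37e-06) = 2.054e+04 rad/s.
Step 3 — f₀ = ω₀/(2π) = 3269 Hz.
Step 4 — Series Q: Q = ω₀L/R = 2.054e+04·0.00173/470 = 0.07561.

(a) f₀ = 3269 Hz  (b) Q = 0.07561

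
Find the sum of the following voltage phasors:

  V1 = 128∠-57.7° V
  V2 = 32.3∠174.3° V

Step 1 — Convert each phasor to rectangular form:
  V1 = 128·(cos(-57.7°) + j·sin(-57.7°)) = 68.4 - j108.2 V
  V2 = 32.3·(cos(174.3°) + j·sin(174.3°)) = -32.14 + j3.208 V
Step 2 — Sum components: V_total = 36.26 - j105 V.
Step 3 — Convert to polar: |V_total| = 111.1 V, ∠V_total = -70.9°.

V_total = 111.1∠-70.9° V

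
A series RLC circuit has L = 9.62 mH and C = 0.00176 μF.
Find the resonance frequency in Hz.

Step 1 — Resonance condition Im(Z)=0 gives ω₀ = 1/√(LC).
Step 2 — ω₀ = 1/√(0.00962·1.76e-09) = 2.43e+05 rad/s.
Step 3 — f₀ = ω₀/(2π) = 3.868e+04 Hz.

f₀ = 3.868e+04 Hz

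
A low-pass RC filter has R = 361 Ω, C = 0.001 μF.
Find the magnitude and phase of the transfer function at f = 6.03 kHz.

Step 1 — Angular frequency: ω = 2π·6030 = 3.789e+04 rad/s.
Step 2 — Transfer function: H(jω) = 1/(1 + jωRC).
Step 3 — Denominator: 1 + jωRC = 1 + j·3.789e+04·361·1e-09 = 1 + j0.01368.
Step 4 — H = 0.9998 - j0.01367.
Step 5 — Magnitude: |H| = 0.9999 (-0.0 dB); phase: φ = -0.8°.

|H| = 0.9999 (-0.0 dB), φ = -0.8°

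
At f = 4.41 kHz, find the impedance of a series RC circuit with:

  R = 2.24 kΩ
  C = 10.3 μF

Step 1 — Angular frequency: ω = 2π·f = 2π·4410 = 2.771e+04 rad/s.
Step 2 — Component impedances:
  R: Z = R = 2240 Ω
  C: Z = 1/(jωC) = -j/(ω·C) = 0 - j3.504 Ω
Step 3 — Series combination: Z_total = R + C = 2240 - j3.504 Ω = 2240∠-0.1° Ω.

Z = 2240 - j3.504 Ω = 2240∠-0.1° Ω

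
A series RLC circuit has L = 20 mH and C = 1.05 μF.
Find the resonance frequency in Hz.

Step 1 — Resonance condition Im(Z)=0 gives ω₀ = 1/√(LC).
Step 2 — ω₀ = 1/√(0.02·1.05e-06) = 6901 rad/s.
Step 3 — f₀ = ω₀/(2π) = 1098 Hz.

f₀ = 1098 Hz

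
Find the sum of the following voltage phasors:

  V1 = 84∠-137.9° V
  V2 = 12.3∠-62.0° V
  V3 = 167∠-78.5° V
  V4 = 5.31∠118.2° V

Step 1 — Convert each phasor to rectangular form:
  V1 = 84·(cos(-137.9°) + j·sin(-137.9°)) = -62.33 - j56.32 V
  V2 = 12.3·(cos(-62.0°) + j·sin(-62.0°)) = 5.775 - j10.86 V
  V3 = 167·(cos(-78.5°) + j·sin(-78.5°)) = 33.29 - j163.6 V
  V4 = 5.31·(cos(118.2°) + j·sin(118.2°)) = -2.509 + j4.68 V
Step 2 — Sum components: V_total = -25.77 - j226.1 V.
Step 3 — Convert to polar: |V_total| = 227.6 V, ∠V_total = -96.5°.

V_total = 227.6∠-96.5° V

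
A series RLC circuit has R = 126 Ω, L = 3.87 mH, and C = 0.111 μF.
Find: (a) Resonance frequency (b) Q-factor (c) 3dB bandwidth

Step 1 — Resonance: ω₀ = 1/√(LC) = 1/√(0.00387·1.11e-07) = 4.825e+04 rad/s.
Step 2 — f₀ = ω₀/(2π) = 7679 Hz.
Step 3 — Series Q: Q = ω₀L/R = 4.825e+04·0.00387/126 = 1.482.
Step 4 — Bandwidth: Δω = ω₀/Q = 3.256e+04 rad/s; BW = Δω/(2π) = 5182 Hz.

(a) f₀ = 7679 Hz  (b) Q = 1.482  (c) BW = 5182 Hz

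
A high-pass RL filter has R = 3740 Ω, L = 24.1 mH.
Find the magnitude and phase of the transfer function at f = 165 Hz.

Step 1 — Angular frequency: ω = 2π·165 = 1037 rad/s.
Step 2 — Transfer function: H(jω) = jωL/(R + jωL).
Step 3 — Numerator jωL = j·24.99; denominator R + jωL = 3740 + j24.99.
Step 4 — H = 4.463e-05 + j0.00668.
Step 5 — Magnitude: |H| = 0.00668 (-43.5 dB); phase: φ = 89.6°.

|H| = 0.00668 (-43.5 dB), φ = 89.6°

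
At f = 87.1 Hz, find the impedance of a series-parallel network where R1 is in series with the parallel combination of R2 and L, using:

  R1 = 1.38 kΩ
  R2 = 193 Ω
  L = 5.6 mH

Step 1 — Angular frequency: ω = 2π·f = 2π·87.1 = 547.3 rad/s.
Step 2 — Component impedances:
  R1: Z = R = 1380 Ω
  R2: Z = R = 193 Ω
  L: Z = jωL = j·547.3·0.0056 = 0 + j3.065 Ω
Step 3 — Parallel branch: R2 || L = 1/(1/R2 + 1/L) = 0.04865 + j3.064 Ω.
Step 4 — Series with R1: Z_total = R1 + (R2 || L) = 1380 + j3.064 Ω = 1380∠0.1° Ω.

Z = 1380 + j3.064 Ω = 1380∠0.1° Ω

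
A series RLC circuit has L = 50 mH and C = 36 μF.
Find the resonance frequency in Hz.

Step 1 — Resonance condition Im(Z)=0 gives ω₀ = 1/√(LC).
Step 2 — ω₀ = 1/√(0.05·3.6e-05) = 745.4 rad/s.
Step 3 — f₀ = ω₀/(2π) = 118.6 Hz.

f₀ = 118.6 Hz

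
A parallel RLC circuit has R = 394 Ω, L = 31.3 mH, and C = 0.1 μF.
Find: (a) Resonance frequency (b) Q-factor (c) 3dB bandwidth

Step 1 — Resonance: ω₀ = 1/√(LC) = 1/√(0.0313·1e-07) = 1.787e+04 rad/s.
Step 2 — f₀ = ω₀/(2π) = 2845 Hz.
Step 3 — Parallel Q: Q = R/(ω₀L) = 394/(1.787e+04·0.0313) = 0.7042.
Step 4 — Bandwidth: Δω = ω₀/Q = 2.538e+04 rad/s; BW = Δω/(2π) = 4039 Hz.

(a) f₀ = 2845 Hz  (b) Q = 0.7042  (c) BW = 4039 Hz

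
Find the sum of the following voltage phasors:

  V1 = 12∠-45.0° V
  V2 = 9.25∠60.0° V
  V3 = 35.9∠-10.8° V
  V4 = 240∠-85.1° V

Step 1 — Convert each phasor to rectangular form:
  V1 = 12·(cos(-45.0°) + j·sin(-45.0°)) = 8.485 - j8.485 V
  V2 = 9.25·(cos(60.0°) + j·sin(60.0°)) = 4.625 + j8.011 V
  V3 = 35.9·(cos(-10.8°) + j·sin(-10.8°)) = 35.26 - j6.727 V
  V4 = 240·(cos(-85.1°) + j·sin(-85.1°)) = 20.5 - j239.1 V
Step 2 — Sum components: V_total = 68.87 - j246.3 V.
Step 3 — Convert to polar: |V_total| = 255.8 V, ∠V_total = -74.4°.

V_total = 255.8∠-74.4° V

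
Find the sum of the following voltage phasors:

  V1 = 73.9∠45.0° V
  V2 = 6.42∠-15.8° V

Step 1 — Convert each phasor to rectangular form:
  V1 = 73.9·(cos(45.0°) + j·sin(45.0°)) = 52.26 + j52.26 V
  V2 = 6.42·(cos(-15.8°) + j·sin(-15.8°)) = 6.177 - j1.748 V
Step 2 — Sum components: V_total = 58.43 + j50.51 V.
Step 3 — Convert to polar: |V_total| = 77.24 V, ∠V_total = 40.8°.

V_total = 77.24∠40.8° V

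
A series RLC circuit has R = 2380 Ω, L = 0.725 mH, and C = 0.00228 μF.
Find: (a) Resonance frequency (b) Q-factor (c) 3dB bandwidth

Step 1 — Resonance: ω₀ = 1/√(LC) = 1/√(0.000725·2.28e-09) = 7.778e+05 rad/s.
Step 2 — f₀ = ω₀/(2π) = 1.238e+05 Hz.
Step 3 — Series Q: Q = ω₀L/R = 7.778e+05·0.000725/2380 = 0.2369.
Step 4 — Bandwidth: Δω = ω₀/Q = 3.283e+06 rad/s; BW = Δω/(2π) = 5.225e+05 Hz.

(a) f₀ = 1.238e+05 Hz  (b) Q = 0.2369  (c) BW = 5.225e+05 Hz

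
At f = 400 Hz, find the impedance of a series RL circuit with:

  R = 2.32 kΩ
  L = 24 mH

Step 1 — Angular frequency: ω = 2π·f = 2π·400 = 2513 rad/s.
Step 2 — Component impedances:
  R: Z = R = 2320 Ω
  L: Z = jωL = j·2513·0.024 = 0 + j60.32 Ω
Step 3 — Series combination: Z_total = R + L = 2320 + j60.32 Ω = 2321∠1.5° Ω.

Z = 2320 + j60.32 Ω = 2321∠1.5° Ω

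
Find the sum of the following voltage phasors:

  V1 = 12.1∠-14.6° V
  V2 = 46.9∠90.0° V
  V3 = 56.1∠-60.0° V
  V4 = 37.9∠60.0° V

Step 1 — Convert each phasor to rectangular form:
  V1 = 12.1·(cos(-14.6°) + j·sin(-14.6°)) = 11.71 - j3.05 V
  V2 = 46.9·(cos(90.0°) + j·sin(90.0°)) = 0 + j46.9 V
  V3 = 56.1·(cos(-60.0°) + j·sin(-60.0°)) = 28.05 - j48.58 V
  V4 = 37.9·(cos(60.0°) + j·sin(60.0°)) = 18.95 + j32.82 V
Step 2 — Sum components: V_total = 58.71 + j28.09 V.
Step 3 — Convert to polar: |V_total| = 65.08 V, ∠V_total = 25.6°.

V_total = 65.08∠25.6° V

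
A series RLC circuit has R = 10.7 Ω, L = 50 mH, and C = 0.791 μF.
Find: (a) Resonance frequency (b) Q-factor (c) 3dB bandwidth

Step 1 — Resonance condition Im(Z)=0 gives ω₀ = 1/√(LC).
Step 2 — ω₀ = 1/√(0.05·7.91e-07) = 5028 rad/s.
Step 3 — f₀ = ω₀/(2π) = 800.3 Hz.
Step 4 — Series Q: Q = ω₀L/R = 5028·0.05/10.7 = 23.5.
Step 5 — 3dB bandwidth: Δω = ω₀/Q = 214 rad/s; BW = Δω/(2π) = 34.06 Hz.

(a) f₀ = 800.3 Hz  (b) Q = 23.5  (c) BW = 34.06 Hz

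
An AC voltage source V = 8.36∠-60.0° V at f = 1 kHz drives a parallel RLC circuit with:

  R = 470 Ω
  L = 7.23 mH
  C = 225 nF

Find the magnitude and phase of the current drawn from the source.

Step 1 — Angular frequency: ω = 2π·f = 2π·1000 = 6283 rad/s.
Step 2 — Component impedances:
  R: Z = R = 470 Ω
  L: Z = jωL = j·6283·0.00723 = 0 + j45.43 Ω
  C: Z = 1/(jωC) = -j/(ω·C) = 0 - j707.4 Ω
Step 3 — Parallel combination: 1/Z_total = 1/R + 1/L + 1/C; Z_total = 4.961 + j48.03 Ω = 48.29∠84.1° Ω.
Step 4 — Source phasor: V = 8.36∠-60.0° V = 4.18 - j7.24 V.
Step 5 — Ohm's law: I = V / Z_total = (4.18 - j7.24) / (4.961 + j48.03) = -0.1402 - j0.1015 A.
Step 6 — Convert to polar: |I| = 0.1731 A, ∠I = -144.1°.

I = 0.1731∠-144.1° A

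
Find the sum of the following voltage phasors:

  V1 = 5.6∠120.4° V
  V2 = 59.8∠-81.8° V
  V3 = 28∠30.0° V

Step 1 — Convert each phasor to rectangular form:
  V1 = 5.6·(cos(120.4°) + j·sin(120.4°)) = -2.834 + j4.83 V
  V2 = 59.8·(cos(-81.8°) + j·sin(-81.8°)) = 8.529 - j59.19 V
  V3 = 28·(cos(30.0°) + j·sin(30.0°)) = 24.25 + j14 V
Step 2 — Sum components: V_total = 29.94 - j40.36 V.
Step 3 — Convert to polar: |V_total| = 50.25 V, ∠V_total = -53.4°.

V_total = 50.25∠-53.4° V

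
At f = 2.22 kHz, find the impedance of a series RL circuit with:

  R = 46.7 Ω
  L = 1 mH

Step 1 — Angular frequency: ω = 2π·f = 2π·2220 = 1.395e+04 rad/s.
Step 2 — Component impedances:
  R: Z = R = 46.7 Ω
  L: Z = jωL = j·1.395e+04·0.001 = 0 + j13.95 Ω
Step 3 — Series combination: Z_total = R + L = 46.7 + j13.95 Ω = 48.74∠16.6° Ω.

Z = 46.7 + j13.95 Ω = 48.74∠16.6° Ω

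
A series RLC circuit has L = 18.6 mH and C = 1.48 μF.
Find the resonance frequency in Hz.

Step 1 — Resonance condition Im(Z)=0 gives ω₀ = 1/√(LC).
Step 2 — ω₀ = 1/√(0.0186·1.48e-06) = 6027 rad/s.
Step 3 — f₀ = ω₀/(2π) = 959.3 Hz.

f₀ = 959.3 Hz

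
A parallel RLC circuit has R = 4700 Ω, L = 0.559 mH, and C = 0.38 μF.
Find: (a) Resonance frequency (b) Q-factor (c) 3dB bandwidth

Step 1 — Resonance: ω₀ = 1/√(LC) = 1/√(0.000559·3.8e-07) = 6.861e+04 rad/s.
Step 2 — f₀ = ω₀/(2π) = 1.092e+04 Hz.
Step 3 — Parallel Q: Q = R/(ω₀L) = 4700/(6.861e+04·0.000559) = 122.5.
Step 4 — Bandwidth: Δω = ω₀/Q = 559.9 rad/s; BW = Δω/(2π) = 89.11 Hz.

(a) f₀ = 1.092e+04 Hz  (b) Q = 122.5  (c) BW = 89.11 Hz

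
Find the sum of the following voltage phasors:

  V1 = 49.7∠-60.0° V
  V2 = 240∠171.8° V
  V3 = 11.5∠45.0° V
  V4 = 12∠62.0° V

Step 1 — Convert each phasor to rectangular form:
  V1 = 49.7·(cos(-60.0°) + j·sin(-60.0°)) = 24.85 - j43.04 V
  V2 = 240·(cos(171.8°) + j·sin(171.8°)) = -237.5 + j34.23 V
  V3 = 11.5·(cos(45.0°) + j·sin(45.0°)) = 8.132 + j8.132 V
  V4 = 12·(cos(62.0°) + j·sin(62.0°)) = 5.634 + j10.6 V
Step 2 — Sum components: V_total = -198.9 + j9.917 V.
Step 3 — Convert to polar: |V_total| = 199.2 V, ∠V_total = 177.1°.

V_total = 199.2∠177.1° V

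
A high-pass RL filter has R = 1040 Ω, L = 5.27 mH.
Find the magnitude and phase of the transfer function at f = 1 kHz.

Step 1 — Angular frequency: ω = 2π·1000 = 6283 rad/s.
Step 2 — Transfer function: H(jω) = jωL/(R + jωL).
Step 3 — Numerator jωL = j·33.11; denominator R + jωL = 1040 + j33.11.
Step 4 — H = 0.001013 + j0.03181.
Step 5 — Magnitude: |H| = 0.03182 (-29.9 dB); phase: φ = 88.2°.

|H| = 0.03182 (-29.9 dB), φ = 88.2°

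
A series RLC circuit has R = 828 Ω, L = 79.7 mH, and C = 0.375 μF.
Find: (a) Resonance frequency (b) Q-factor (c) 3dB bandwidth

Step 1 — Resonance: ω₀ = 1/√(LC) = 1/√(0.0797·3.75e-07) = 5784 rad/s.
Step 2 — f₀ = ω₀/(2π) = 920.6 Hz.
Step 3 — Series Q: Q = ω₀L/R = 5784·0.0797/828 = 0.5568.
Step 4 — Bandwidth: Δω = ω₀/Q = 1.039e+04 rad/s; BW = Δω/(2π) = 1653 Hz.

(a) f₀ = 920.6 Hz  (b) Q = 0.5568  (c) BW = 1653 Hz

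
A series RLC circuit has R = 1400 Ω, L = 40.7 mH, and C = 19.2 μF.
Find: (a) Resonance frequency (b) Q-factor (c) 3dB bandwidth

Step 1 — Resonance condition Im(Z)=0 gives ω₀ = 1/√(LC).
Step 2 — ω₀ = 1/√(0.0407·1.92e-05) = 1131 rad/s.
Step 3 — f₀ = ω₀/(2π) = 180 Hz.
Step 4 — Series Q: Q = ω₀L/R = 1131·0.0407/1400 = 0.03289.
Step 5 — 3dB bandwidth: Δω = ω₀/Q = 3.44e+04 rad/s; BW = Δω/(2π) = 5475 Hz.

(a) f₀ = 180 Hz  (b) Q = 0.03289  (c) BW = 5475 Hz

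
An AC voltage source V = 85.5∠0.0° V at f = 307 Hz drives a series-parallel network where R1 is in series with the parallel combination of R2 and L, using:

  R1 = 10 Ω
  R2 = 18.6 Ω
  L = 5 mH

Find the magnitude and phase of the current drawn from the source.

Step 1 — Angular frequency: ω = 2π·f = 2π·307 = 1929 rad/s.
Step 2 — Component impedances:
  R1: Z = R = 10 Ω
  R2: Z = R = 18.6 Ω
  L: Z = jωL = j·1929·0.005 = 0 + j9.645 Ω
Step 3 — Parallel branch: R2 || L = 1/(1/R2 + 1/L) = 3.941 + j7.601 Ω.
Step 4 — Series with R1: Z_total = R1 + (R2 || L) = 13.94 + j7.601 Ω = 15.88∠28.6° Ω.
Step 5 — Source phasor: V = 85.5∠0.0° V = 85.5 V.
Step 6 — Ohm's law: I = V / Z_total = (85.5) / (13.94 + j7.601) = 4.728 - j2.578 A.
Step 7 — Convert to polar: |I| = 5.385 A, ∠I = -28.6°.

I = 5.385∠-28.6° A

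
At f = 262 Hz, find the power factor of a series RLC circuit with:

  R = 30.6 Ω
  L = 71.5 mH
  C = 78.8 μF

Step 1 — Angular frequency: ω = 2π·f = 2π·262 = 1646 rad/s.
Step 2 — Component impedances:
  R: Z = R = 30.6 Ω
  L: Z = jωL = j·1646·0.0715 = 0 + j117.7 Ω
  C: Z = 1/(jωC) = -j/(ω·C) = 0 - j7.709 Ω
Step 3 — Series combination: Z_total = R + L + C = 30.6 + j110 Ω = 114.2∠74.5° Ω.
Step 4 — Power factor: PF = cos(φ) = Re(Z)/|Z| = 30.6/114.2 = 0.268.
Step 5 — Type: Im(Z) = 110 ⇒ lagging (phase φ = 74.5°).

PF = 0.268 (lagging, φ = 74.5°)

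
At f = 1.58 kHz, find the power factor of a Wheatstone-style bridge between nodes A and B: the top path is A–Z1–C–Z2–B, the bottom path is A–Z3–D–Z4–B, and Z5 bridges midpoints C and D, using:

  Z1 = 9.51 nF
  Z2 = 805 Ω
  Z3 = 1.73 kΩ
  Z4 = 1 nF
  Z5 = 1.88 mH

Step 1 — Angular frequency: ω = 2π·f = 2π·1580 = 9927 rad/s.
Step 2 — Component impedances:
  Z1: Z = 1/(jωC) = -j/(ω·C) = 0 - j1.059e+04 Ω
  Z2: Z = R = 805 Ω
  Z3: Z = R = 1730 Ω
  Z4: Z = 1/(jωC) = -j/(ω·C) = 0 - j1.007e+05 Ω
  Z5: Z = jωL = j·9927·0.00188 = 0 + j18.66 Ω
Step 3 — Bridge requires nodal analysis (the Z5 bridge couples midpoints C and D, so the two paths cannot be reduced to a simple series/parallel combination). Setting node B to ground and injecting 1 A at node A, the 3-node admittance system at A, C, D solves to V_A = Z_AB = 2496 - j264.4 Ω = 2510∠-6.0° Ω.
Step 4 — Power factor: PF = cos(φ) = Re(Z)/|Z| = 2496/2510 = 0.9944.
Step 5 — Type: Im(Z) = -264.4 ⇒ leading (phase φ = -6.0°).

PF = 0.9944 (leading, φ = -6.0°)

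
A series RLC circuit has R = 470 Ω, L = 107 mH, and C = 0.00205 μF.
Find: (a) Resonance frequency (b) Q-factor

Step 1 — Resonance condition Im(Z)=0 gives ω₀ = 1/√(LC).
Step 2 — ω₀ = 1/√(0.107·2.05e-09) = 6.752e+04 rad/s.
Step 3 — f₀ = ω₀/(2π) = 1.075e+04 Hz.
Step 4 — Series Q: Q = ω₀L/R = 6.752e+04·0.107/470 = 15.37.

(a) f₀ = 1.075e+04 Hz  (b) Q = 15.37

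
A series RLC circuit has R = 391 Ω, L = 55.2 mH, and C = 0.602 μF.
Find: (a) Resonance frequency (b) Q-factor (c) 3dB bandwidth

Step 1 — Resonance: ω₀ = 1/√(LC) = 1/√(0.0552·6.02e-07) = 5486 rad/s.
Step 2 — f₀ = ω₀/(2π) = 873.1 Hz.
Step 3 — Series Q: Q = ω₀L/R = 5486·0.0552/391 = 0.7745.
Step 4 — Bandwidth: Δω = ω₀/Q = 7083 rad/s; BW = Δω/(2π) = 1127 Hz.

(a) f₀ = 873.1 Hz  (b) Q = 0.7745  (c) BW = 1127 Hz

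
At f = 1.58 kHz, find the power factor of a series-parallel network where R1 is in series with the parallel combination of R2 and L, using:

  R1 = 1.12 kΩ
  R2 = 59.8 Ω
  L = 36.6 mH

Step 1 — Angular frequency: ω = 2π·f = 2π·1580 = 9927 rad/s.
Step 2 — Component impedances:
  R1: Z = R = 1120 Ω
  R2: Z = R = 59.8 Ω
  L: Z = jωL = j·9927·0.0366 = 0 + j363.3 Ω
Step 3 — Parallel branch: R2 || L = 1/(1/R2 + 1/L) = 58.22 + j9.582 Ω.
Step 4 — Series with R1: Z_total = R1 + (R2 || L) = 1178 + j9.582 Ω = 1178∠0.5° Ω.
Step 5 — Power factor: PF = cos(φ) = Re(Z)/|Z| = 1178/1178 = 1.
Step 6 — Type: Im(Z) = 9.582 ⇒ lagging (phase φ = 0.5°).

PF = 1 (lagging, φ = 0.5°)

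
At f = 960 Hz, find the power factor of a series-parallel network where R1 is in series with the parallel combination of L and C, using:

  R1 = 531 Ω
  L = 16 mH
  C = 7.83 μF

Step 1 — Angular frequency: ω = 2π·f = 2π·960 = 6032 rad/s.
Step 2 — Component impedances:
  R1: Z = R = 531 Ω
  L: Z = jωL = j·6032·0.016 = 0 + j96.51 Ω
  C: Z = 1/(jωC) = -j/(ω·C) = 0 - j21.17 Ω
Step 3 — Parallel branch: L || C = 1/(1/L + 1/C) = 0 - j27.12 Ω.
Step 4 — Series with R1: Z_total = R1 + (L || C) = 531 - j27.12 Ω = 531.7∠-2.9° Ω.
Step 5 — Power factor: PF = cos(φ) = Re(Z)/|Z| = 531/531.7 = 0.9987.
Step 6 — Type: Im(Z) = -27.12 ⇒ leading (phase φ = -2.9°).

PF = 0.9987 (leading, φ = -2.9°)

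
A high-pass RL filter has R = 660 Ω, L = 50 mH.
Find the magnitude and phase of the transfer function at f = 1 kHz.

Step 1 — Angular frequency: ω = 2π·1000 = 6283 rad/s.
Step 2 — Transfer function: H(jω) = jωL/(R + jωL).
Step 3 — Numerator jωL = j·314.2; denominator R + jωL = 660 + j314.2.
Step 4 — H = 0.1847 + j0.3881.
Step 5 — Magnitude: |H| = 0.4298 (-7.3 dB); phase: φ = 64.5°.

|H| = 0.4298 (-7.3 dB), φ = 64.5°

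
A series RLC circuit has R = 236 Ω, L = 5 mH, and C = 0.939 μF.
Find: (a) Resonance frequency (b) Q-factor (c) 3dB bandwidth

Step 1 — Resonance: ω₀ = 1/√(LC) = 1/√(0.005·9.39e-07) = 1.459e+04 rad/s.
Step 2 — f₀ = ω₀/(2π) = 2323 Hz.
Step 3 — Series Q: Q = ω₀L/R = 1.459e+04·0.005/236 = 0.3092.
Step 4 — Bandwidth: Δω = ω₀/Q = 4.72e+04 rad/s; BW = Δω/(2π) = 7512 Hz.

(a) f₀ = 2323 Hz  (b) Q = 0.3092  (c) BW = 7512 Hz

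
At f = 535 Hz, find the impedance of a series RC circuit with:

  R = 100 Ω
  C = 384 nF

Step 1 — Angular frequency: ω = 2π·f = 2π·535 = 3362 rad/s.
Step 2 — Component impedances:
  R: Z = R = 100 Ω
  C: Z = 1/(jωC) = -j/(ω·C) = 0 - j774.7 Ω
Step 3 — Series combination: Z_total = R + C = 100 - j774.7 Ω = 781.1∠-82.6° Ω.

Z = 100 - j774.7 Ω = 781.1∠-82.6° Ω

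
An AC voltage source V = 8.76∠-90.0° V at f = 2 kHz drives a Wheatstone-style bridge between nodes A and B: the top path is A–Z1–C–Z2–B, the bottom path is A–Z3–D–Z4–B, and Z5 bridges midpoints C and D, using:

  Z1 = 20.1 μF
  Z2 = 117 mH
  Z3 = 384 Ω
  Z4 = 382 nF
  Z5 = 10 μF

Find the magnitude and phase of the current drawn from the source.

Step 1 — Angular frequency: ω = 2π·f = 2π·2000 = 1.257e+04 rad/s.
Step 2 — Component impedances:
  Z1: Z = 1/(jωC) = -j/(ω·C) = 0 - j3.959 Ω
  Z2: Z = jωL = j·1.257e+04·0.117 = 0 + j1470 Ω
  Z3: Z = R = 384 Ω
  Z4: Z = 1/(jωC) = -j/(ω·C) = 0 - j208.3 Ω
  Z5: Z = 1/(jωC) = -j/(ω·C) = 0 - j7.958 Ω
Step 3 — Bridge requires nodal analysis (the Z5 bridge couples midpoints C and D, so the two paths cannot be reduced to a simple series/parallel combination). Setting node B to ground and injecting 1 A at node A, the 3-node admittance system at A, C, D solves to V_A = Z_AB = 0.4595 - j257.5 Ω = 257.5∠-89.9° Ω.
Step 4 — Source phasor: V = 8.76∠-90.0° V = 0 - j8.76 V.
Step 5 — Ohm's law: I = V / Z_total = (0 - j8.76) / (0.4595 - j257.5) = 0.03402 - j6.069e-05 A.
Step 6 — Convert to polar: |I| = 0.03402 A, ∠I = -0.1°.

I = 0.03402∠-0.1° A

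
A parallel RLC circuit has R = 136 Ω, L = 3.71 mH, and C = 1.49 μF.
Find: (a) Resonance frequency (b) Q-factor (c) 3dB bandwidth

Step 1 — Resonance: ω₀ = 1/√(LC) = 1/√(0.00371·1.49e-06) = 1.345e+04 rad/s.
Step 2 — f₀ = ω₀/(2π) = 2141 Hz.
Step 3 — Parallel Q: Q = R/(ω₀L) = 136/(1.345e+04·0.00371) = 2.725.
Step 4 — Bandwidth: Δω = ω₀/Q = 4935 rad/s; BW = Δω/(2π) = 785.4 Hz.

(a) f₀ = 2141 Hz  (b) Q = 2.725  (c) BW = 785.4 Hz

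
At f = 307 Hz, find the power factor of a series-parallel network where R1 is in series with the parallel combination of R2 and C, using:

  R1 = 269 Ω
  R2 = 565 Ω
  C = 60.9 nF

Step 1 — Angular frequency: ω = 2π·f = 2π·307 = 1929 rad/s.
Step 2 — Component impedances:
  R1: Z = R = 269 Ω
  R2: Z = R = 565 Ω
  C: Z = 1/(jωC) = -j/(ω·C) = 0 - j8513 Ω
Step 3 — Parallel branch: R2 || C = 1/(1/R2 + 1/C) = 562.5 - j37.34 Ω.
Step 4 — Series with R1: Z_total = R1 + (R2 || C) = 831.5 - j37.34 Ω = 832.4∠-2.6° Ω.
Step 5 — Power factor: PF = cos(φ) = Re(Z)/|Z| = 831.52/832.36 = 0.999.
Step 6 — Type: Im(Z) = -37.34 ⇒ leading (phase φ = -2.6°).

PF = 0.999 (leading, φ = -2.6°)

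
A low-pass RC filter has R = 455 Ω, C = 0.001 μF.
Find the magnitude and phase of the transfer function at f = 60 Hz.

Step 1 — Angular frequency: ω = 2π·60 = 377 rad/s.
Step 2 — Transfer function: H(jω) = 1/(1 + jωRC).
Step 3 — Denominator: 1 + jωRC = 1 + j·377·455·1e-09 = 1 + j0.0001715.
Step 4 — H = 1 - j0.0001715.
Step 5 — Magnitude: |H| = 1 (-0.0 dB); phase: φ = -0.0°.

|H| = 1 (-0.0 dB), φ = -0.0°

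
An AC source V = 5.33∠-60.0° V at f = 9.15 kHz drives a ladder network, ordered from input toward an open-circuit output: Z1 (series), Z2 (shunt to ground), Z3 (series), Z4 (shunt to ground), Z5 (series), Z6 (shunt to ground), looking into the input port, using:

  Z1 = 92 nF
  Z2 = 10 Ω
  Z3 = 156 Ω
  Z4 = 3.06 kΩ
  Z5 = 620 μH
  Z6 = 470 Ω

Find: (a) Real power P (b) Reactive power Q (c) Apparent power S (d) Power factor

Step 1 — Angular frequency: ω = 2π·f = 2π·9150 = 5.749e+04 rad/s.
Step 2 — Component impedances:
  Z1: Z = 1/(jωC) = -j/(ω·C) = 0 - j189.1 Ω
  Z2: Z = R = 10 Ω
  Z3: Z = R = 156 Ω
  Z4: Z = R = 3060 Ω
  Z5: Z = jωL = j·5.749e+04·0.00062 = 0 + j35.64 Ω
  Z6: Z = R = 470 Ω
Step 3 — Ladder network (open output): work backward from the far end, alternating series and parallel combinations. Z_in = 9.826 - j189.1 Ω = 189.3∠-87.0° Ω.
Step 4 — Source phasor: V = 5.33∠-60.0° V = 2.665 - j4.616 V.
Step 5 — Current: I = V / Z = 0.02508 + j0.01279 A = 0.02815∠27.0° A.
Step 6 — Complex power: S = V·I* = 0.007789 - j0.1499 VA.
Step 7 — Real power: P = Re(S) = 0.007789 W.
Step 8 — Reactive power: Q = Im(S) = -0.1499 VAR.
Step 9 — Apparent power: |S| = 0.1501 VA.
Step 10 — Power factor: PF = P/|S| = 0.0519 (leading).

(a) P = 0.007789 W  (b) Q = -0.1499 VAR  (c) S = 0.1501 VA  (d) PF = 0.0519 (leading)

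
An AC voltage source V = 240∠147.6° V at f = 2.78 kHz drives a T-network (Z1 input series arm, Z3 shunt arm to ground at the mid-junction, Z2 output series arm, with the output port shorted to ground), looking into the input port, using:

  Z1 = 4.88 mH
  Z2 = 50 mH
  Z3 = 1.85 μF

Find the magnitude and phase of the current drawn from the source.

Step 1 — Angular frequency: ω = 2π·f = 2π·2780 = 1.747e+04 rad/s.
Step 2 — Component impedances:
  Z1: Z = jωL = j·1.747e+04·0.00488 = 0 + j85.24 Ω
  Z2: Z = jωL = j·1.747e+04·0.05 = 0 + j873.4 Ω
  Z3: Z = 1/(jωC) = -j/(ω·C) = 0 - j30.95 Ω
Step 3 — With the output port shorted to ground, the output series arm Z2 runs from the junction to ground; the shunt arm Z3 also runs from the junction to ground. They appear in parallel: Z3 || Z2 = 0 - j32.08 Ω.
Step 4 — Series with input arm Z1: Z_in = Z1 + (Z3 || Z2) = 0 + j53.16 Ω = 53.16∠90.0° Ω.
Step 5 — Source phasor: V = 240∠147.6° V = -202.6 + j128.6 V.
Step 6 — Ohm's law: I = V / Z_total = (-202.6 + j128.6) / (0 + j53.16) = 2.419 + j3.812 A.
Step 7 — Convert to polar: |I| = 4.515 A, ∠I = 57.6°.

I = 4.515∠57.6° A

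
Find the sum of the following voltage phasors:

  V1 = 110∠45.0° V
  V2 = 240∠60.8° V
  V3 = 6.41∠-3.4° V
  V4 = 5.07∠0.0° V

Step 1 — Convert each phasor to rectangular form:
  V1 = 110·(cos(45.0°) + j·sin(45.0°)) = 77.78 + j77.78 V
  V2 = 240·(cos(60.8°) + j·sin(60.8°)) = 117.1 + j209.5 V
  V3 = 6.41·(cos(-3.4°) + j·sin(-3.4°)) = 6.399 - j0.3802 V
  V4 = 5.07·(cos(0.0°) + j·sin(0.0°)) = 5.07 V
Step 2 — Sum components: V_total = 206.3 + j286.9 V.
Step 3 — Convert to polar: |V_total| = 353.4 V, ∠V_total = 54.3°.

V_total = 353.4∠54.3° V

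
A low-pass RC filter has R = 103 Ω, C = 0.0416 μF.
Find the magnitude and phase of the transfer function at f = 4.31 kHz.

Step 1 — Angular frequency: ω = 2π·4310 = 2.708e+04 rad/s.
Step 2 — Transfer function: H(jω) = 1/(1 + jωRC).
Step 3 — Denominator: 1 + jωRC = 1 + j·2.708e+04·103·4.16e-08 = 1 + j0.116.
Step 4 — H = 0.9867 - j0.1145.
Step 5 — Magnitude: |H| = 0.9933 (-0.1 dB); phase: φ = -6.6°.

|H| = 0.9933 (-0.1 dB), φ = -6.6°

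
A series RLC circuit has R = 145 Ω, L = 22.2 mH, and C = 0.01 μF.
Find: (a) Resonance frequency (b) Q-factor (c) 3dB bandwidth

Step 1 — Resonance: ω₀ = 1/√(LC) = 1/√(0.0222·1e-08) = 6.712e+04 rad/s.
Step 2 — f₀ = ω₀/(2π) = 1.068e+04 Hz.
Step 3 — Series Q: Q = ω₀L/R = 6.712e+04·0.0222/145 = 10.28.
Step 4 — Bandwidth: Δω = ω₀/Q = 6532 rad/s; BW = Δω/(2π) = 1040 Hz.

(a) f₀ = 1.068e+04 Hz  (b) Q = 10.28  (c) BW = 1040 Hz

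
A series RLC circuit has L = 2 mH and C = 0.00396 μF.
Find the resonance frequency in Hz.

Step 1 — Resonance condition Im(Z)=0 gives ω₀ = 1/√(LC).
Step 2 — ω₀ = 1/√(0.002·3.96e-09) = 3.553e+05 rad/s.
Step 3 — f₀ = ω₀/(2π) = 5.655e+04 Hz.

f₀ = 5.655e+04 Hz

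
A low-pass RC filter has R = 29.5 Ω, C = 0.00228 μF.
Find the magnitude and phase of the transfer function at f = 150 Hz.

Step 1 — Angular frequency: ω = 2π·150 = 942.5 rad/s.
Step 2 — Transfer function: H(jω) = 1/(1 + jωRC).
Step 3 — Denominator: 1 + jωRC = 1 + j·942.5·29.5·2.28e-09 = 1 + j6.339e-05.
Step 4 — H = 1 - j6.339e-05.
Step 5 — Magnitude: |H| = 1 (-0.0 dB); phase: φ = -0.0°.

|H| = 1 (-0.0 dB), φ = -0.0°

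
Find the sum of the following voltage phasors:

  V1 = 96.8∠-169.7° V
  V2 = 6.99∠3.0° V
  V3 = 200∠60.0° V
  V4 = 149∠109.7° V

Step 1 — Convert each phasor to rectangular form:
  V1 = 96.8·(cos(-169.7°) + j·sin(-169.7°)) = -95.24 - j17.31 V
  V2 = 6.99·(cos(3.0°) + j·sin(3.0°)) = 6.98 + j0.3658 V
  V3 = 200·(cos(60.0°) + j·sin(60.0°)) = 100 + j173.2 V
  V4 = 149·(cos(109.7°) + j·sin(109.7°)) = -50.23 + j140.3 V
Step 2 — Sum components: V_total = -38.49 + j296.5 V.
Step 3 — Convert to polar: |V_total| = 299 V, ∠V_total = 97.4°.

V_total = 299∠97.4° V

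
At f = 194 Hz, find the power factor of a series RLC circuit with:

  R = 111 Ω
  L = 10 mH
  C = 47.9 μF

Step 1 — Angular frequency: ω = 2π·f = 2π·194 = 1219 rad/s.
Step 2 — Component impedances:
  R: Z = R = 111 Ω
  L: Z = jωL = j·1219·0.01 = 0 + j12.19 Ω
  C: Z = 1/(jωC) = -j/(ω·C) = 0 - j17.13 Ω
Step 3 — Series combination: Z_total = R + L + C = 111 - j4.938 Ω = 111.1∠-2.5° Ω.
Step 4 — Power factor: PF = cos(φ) = Re(Z)/|Z| = 111/111.11 = 0.999.
Step 5 — Type: Im(Z) = -4.938 ⇒ leading (phase φ = -2.5°).

PF = 0.999 (leading, φ = -2.5°)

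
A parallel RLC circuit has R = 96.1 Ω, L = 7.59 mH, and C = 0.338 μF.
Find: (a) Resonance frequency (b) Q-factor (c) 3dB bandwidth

Step 1 — Resonance: ω₀ = 1/√(LC) = 1/√(0.00759·3.38e-07) = 1.974e+04 rad/s.
Step 2 — f₀ = ω₀/(2π) = 3142 Hz.
Step 3 — Parallel Q: Q = R/(ω₀L) = 96.1/(1.974e+04·0.00759) = 0.6413.
Step 4 — Bandwidth: Δω = ω₀/Q = 3.079e+04 rad/s; BW = Δω/(2π) = 4900 Hz.

(a) f₀ = 3142 Hz  (b) Q = 0.6413  (c) BW = 4900 Hz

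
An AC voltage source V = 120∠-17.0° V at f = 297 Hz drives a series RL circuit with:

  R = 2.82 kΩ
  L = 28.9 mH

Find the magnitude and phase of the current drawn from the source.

Step 1 — Angular frequency: ω = 2π·f = 2π·297 = 1866 rad/s.
Step 2 — Component impedances:
  R: Z = R = 2820 Ω
  L: Z = jωL = j·1866·0.0289 = 0 + j53.93 Ω
Step 3 — Series combination: Z_total = R + L = 2820 + j53.93 Ω = 2821∠1.1° Ω.
Step 4 — Source phasor: V = 120∠-17.0° V = 114.8 - j35.08 V.
Step 5 — Ohm's law: I = V / Z_total = (114.8 - j35.08) / (2820 + j53.93) = 0.04044 - j0.01321 A.
Step 6 — Convert to polar: |I| = 0.04255 A, ∠I = -18.1°.

I = 0.04255∠-18.1° A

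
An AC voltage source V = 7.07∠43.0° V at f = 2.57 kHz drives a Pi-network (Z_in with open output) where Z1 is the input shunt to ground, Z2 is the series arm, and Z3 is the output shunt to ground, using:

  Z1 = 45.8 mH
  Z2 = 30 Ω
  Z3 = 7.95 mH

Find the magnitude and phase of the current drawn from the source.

Step 1 — Angular frequency: ω = 2π·f = 2π·2570 = 1.615e+04 rad/s.
Step 2 — Component impedances:
  Z1: Z = jωL = j·1.615e+04·0.0458 = 0 + j739.6 Ω
  Z2: Z = R = 30 Ω
  Z3: Z = jωL = j·1.615e+04·0.00795 = 0 + j128.4 Ω
Step 3 — With open output, the series arm Z2 and the output shunt Z3 appear in series to ground: Z2 + Z3 = 30 + j128.4 Ω.
Step 4 — Parallel with input shunt Z1: Z_in = Z1 || (Z2 + Z3) = 21.76 + j110.1 Ω = 112.3∠78.8° Ω.
Step 5 — Source phasor: V = 7.07∠43.0° V = 5.171 + j4.822 V.
Step 6 — Ohm's law: I = V / Z_total = (5.171 + j4.822) / (21.76 + j110.1) = 0.05106 - j0.03686 A.
Step 7 — Convert to polar: |I| = 0.06297 A, ∠I = -35.8°.

I = 0.06297∠-35.8° A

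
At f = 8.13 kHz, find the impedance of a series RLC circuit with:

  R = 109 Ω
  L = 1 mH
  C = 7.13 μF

Step 1 — Angular frequency: ω = 2π·f = 2π·8130 = 5.108e+04 rad/s.
Step 2 — Component impedances:
  R: Z = R = 109 Ω
  L: Z = jωL = j·5.108e+04·0.001 = 0 + j51.08 Ω
  C: Z = 1/(jωC) = -j/(ω·C) = 0 - j2.746 Ω
Step 3 — Series combination: Z_total = R + L + C = 109 + j48.34 Ω = 119.2∠23.9° Ω.

Z = 109 + j48.34 Ω = 119.2∠23.9° Ω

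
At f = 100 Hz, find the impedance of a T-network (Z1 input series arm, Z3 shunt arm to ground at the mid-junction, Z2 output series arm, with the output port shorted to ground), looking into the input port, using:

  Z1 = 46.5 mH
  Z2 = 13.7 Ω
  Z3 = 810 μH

Step 1 — Angular frequency: ω = 2π·f = 2π·100 = 628.3 rad/s.
Step 2 — Component impedances:
  Z1: Z = jωL = j·628.3·0.0465 = 0 + j29.22 Ω
  Z2: Z = R = 13.7 Ω
  Z3: Z = jωL = j·628.3·0.00081 = 0 + j0.5089 Ω
Step 3 — With the output port shorted to ground, the output series arm Z2 runs from the junction to ground; the shunt arm Z3 also runs from the junction to ground. They appear in parallel: Z3 || Z2 = 0.01888 + j0.5082 Ω.
Step 4 — Series with input arm Z1: Z_in = Z1 + (Z3 || Z2) = 0.01888 + j29.73 Ω = 29.73∠90.0° Ω.

Z = 0.01888 + j29.73 Ω = 29.73∠90.0° Ω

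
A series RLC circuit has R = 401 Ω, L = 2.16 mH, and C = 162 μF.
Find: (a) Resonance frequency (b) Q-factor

Step 1 — Resonance condition Im(Z)=0 gives ω₀ = 1/√(LC).
Step 2 — ω₀ = 1/√(0.00216·0.000162) = 1691 rad/s.
Step 3 — f₀ = ω₀/(2π) = 269.1 Hz.
Step 4 — Series Q: Q = ω₀L/R = 1691·0.00216/401 = 0.009106.

(a) f₀ = 269.1 Hz  (b) Q = 0.009106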